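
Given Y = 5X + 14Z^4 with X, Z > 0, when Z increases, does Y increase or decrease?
Y increases

Taking the partial derivative:
∂Y/∂Z = 56Z^3

∂Y/∂Z = 56Z^3 > 0 (assuming positive values)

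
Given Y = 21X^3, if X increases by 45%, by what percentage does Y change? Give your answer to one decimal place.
204.9%

For Y = 21X^3:
If X → X(1 + 0.45)
Then Y → Y · (1 + 0.45)^3
     ≈ Y · 3.0486

Percentage change = ((1 + 0.45)^3 − 1) × 100% ≈ 204.9%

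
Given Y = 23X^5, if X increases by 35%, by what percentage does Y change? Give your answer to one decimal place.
348.4%

For Y = 23X^5:
If X → X(1 + 0.35)
Then Y → Y · (1 + 0.35)^5
     ≈ Y · 4.4840

Percentage change = ((1 + 0.35)^5 − 1) × 100% ≈ 348.4%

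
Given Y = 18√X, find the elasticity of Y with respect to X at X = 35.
Elasticity = 1/2

Elasticity = (dY/dX) · (X/Y)

dY/dX = 9/√X
At X = 35: dY/dX = 9·√35/35, Y = 18·√35

Elasticity = (9·√35/35) · (35 / (18·√35)) = 1/2

Interpretation: for a small percentage change in X, the percentage change in Y is approximately 0.50 times as large.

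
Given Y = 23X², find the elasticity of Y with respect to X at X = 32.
Elasticity = 2

Elasticity = (dY/dX) · (X/Y)

dY/dX = 46·X
At X = 32: dY/dX = 1472, Y = 23552

Elasticity = 1472 · (32 / 23552) = 2

Interpretation: for a small percentage change in X, the percentage change in Y is approximately 2.00 times as large.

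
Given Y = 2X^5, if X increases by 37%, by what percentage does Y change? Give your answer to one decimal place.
382.6%

For Y = 2X^5:
If X → X(1 + 0.37)
Then Y → Y · (1 + 0.37)^5
     ≈ Y · 4.8262

Percentage change = ((1 + 0.37)^5 − 1) × 100% ≈ 382.6%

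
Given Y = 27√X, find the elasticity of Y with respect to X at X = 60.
Elasticity = 1/2

Elasticity = (dY/dX) · (X/Y)

dY/dX = 27/(2·√X)
At X = 60: dY/dX = 9·√15/20, Y = 54·√15

Elasticity = (9·√15/20) · (60 / (54·√15)) = 1/2

Interpretation: for a small percentage change in X, the percentage change in Y is approximately 0.50 times as large.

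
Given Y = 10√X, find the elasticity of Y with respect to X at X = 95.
Elasticity = 1/2

Elasticity = (dY/dX) · (X/Y)

dY/dX = 5/√X
At X = 95: dY/dX = √95/19, Y = 10·√95

Elasticity = (√95/19) · (95 / (10·√95)) = 1/2

Interpretation: for a small percentage change in X, the percentage change in Y is approximately 0.50 times as large.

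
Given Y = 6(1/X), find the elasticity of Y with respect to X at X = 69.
Elasticity = -1

Elasticity = (dY/dX) · (X/Y)

dY/dX = -6/X²
At X = 69: dY/dX = -2/1587, Y = 2/23

Elasticity = (-2/1587) · (69 / (2/23)) = -1

Interpretation: for a small percentage change in X, the percentage change in Y is approximately -1.00 times as large.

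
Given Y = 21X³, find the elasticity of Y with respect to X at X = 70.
Elasticity = 3

Elasticity = (dY/dX) · (X/Y)

dY/dX = 63·X²
At X = 70: dY/dX = 308700, Y = 7203000

Elasticity = 308700 · (70 / 7203000) = 3

Interpretation: for a small percentage change in X, the percentage change in Y is approximately 3.00 times as large.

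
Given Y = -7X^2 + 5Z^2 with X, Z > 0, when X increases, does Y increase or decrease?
Y decreases

Taking the partial derivative:
∂Y/∂X = -14X

∂Y/∂X = -14X < 0 (assuming positive values)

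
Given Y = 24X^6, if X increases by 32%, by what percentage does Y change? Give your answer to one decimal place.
429.0%

For Y = 24X^6:
If X → X(1 + 0.32)
Then Y → Y · (1 + 0.32)^6
     ≈ Y · 5.2899

Percentage change = ((1 + 0.32)^6 − 1) × 100% ≈ 429.0%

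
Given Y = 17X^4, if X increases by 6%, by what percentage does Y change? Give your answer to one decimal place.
26.2%

For Y = 17X^4:
If X → X(1 + 0.06)
Then Y → Y · (1 + 0.06)^4
     ≈ Y · 1.2625

Percentage change = ((1 + 0.06)^4 − 1) × 100% ≈ 26.2%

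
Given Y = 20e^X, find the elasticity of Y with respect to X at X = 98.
Elasticity = 98

Elasticity = (dY/dX) · (X/Y)

dY/dX = 20·e^X
At X = 98: dY/dX = 20·e^98, Y = 20·e^98

Elasticity = (20·e^98) · (98 / (20·e^98)) = 98

Interpretation: for a small percentage change in X, the percentage change in Y is approximately 98.00 times as large.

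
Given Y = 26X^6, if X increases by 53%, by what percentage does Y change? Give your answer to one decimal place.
1182.8%

For Y = 26X^6:
If X → X(1 + 0.53)
Then Y → Y · (1 + 0.53)^6
     ≈ Y · 12.8277

Percentage change = ((1 + 0.53)^6 − 1) × 100% ≈ 1182.8%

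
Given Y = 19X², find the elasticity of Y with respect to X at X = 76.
Elasticity = 2

Elasticity = (dY/dX) · (X/Y)

dY/dX = 38·X
At X = 76: dY/dX = 2888, Y = 109744

Elasticity = 2888 · (76 / 109744) = 2

Interpretation: for a small percentage change in X, the percentage change in Y is approximately 2.00 times as large.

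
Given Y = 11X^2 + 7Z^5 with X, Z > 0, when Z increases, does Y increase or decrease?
Y increases

Taking the partial derivative:
∂Y/∂Z = 35Z^4

∂Y/∂Z = 35Z^4 > 0 (assuming positive values)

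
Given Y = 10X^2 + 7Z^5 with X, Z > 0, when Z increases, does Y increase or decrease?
Y increases

Taking the partial derivative:
∂Y/∂Z = 35Z^4

∂Y/∂Z = 35Z^4 > 0 (assuming positive values)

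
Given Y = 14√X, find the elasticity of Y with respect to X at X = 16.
Elasticity = 1/2

Elasticity = (dY/dX) · (X/Y)

dY/dX = 7/√X
At X = 16: dY/dX = 7/4, Y = 56

Elasticity = (7/4) · (16 / 56) = 1/2

Interpretation: for a small percentage change in X, the percentage change in Y is approximately 0.50 times as large.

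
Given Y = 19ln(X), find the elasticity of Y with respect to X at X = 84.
Elasticity = 1/ln(84) ≈ 0.2257

Elasticity = (dY/dX) · (X/Y)

dY/dX = 19/X
At X = 84: dY/dX = 19/84, Y = 19·ln(84)

Elasticity = (19/84) · (84 / (19·ln(84))) = 1/ln(84) ≈ 0.2257

Interpretation: for a small percentage change in X, the percentage change in Y is approximately 0.23 times as large.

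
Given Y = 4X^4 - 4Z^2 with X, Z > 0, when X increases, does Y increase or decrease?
Y increases

Taking the partial derivative:
∂Y/∂X = 16X^3

∂Y/∂X = 16X^3 > 0 (assuming positive values)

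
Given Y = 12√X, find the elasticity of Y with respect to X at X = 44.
Elasticity = 1/2

Elasticity = (dY/dX) · (X/Y)

dY/dX = 6/√X
At X = 44: dY/dX = 3·√11/11, Y = 24·√11

Elasticity = (3·√11/11) · (44 / (24·√11)) = 1/2

Interpretation: for a small percentage change in X, the percentage change in Y is approximately 0.50 times as large.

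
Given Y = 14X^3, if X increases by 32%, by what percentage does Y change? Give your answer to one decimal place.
130.0%

For Y = 14X^3:
If X → X(1 + 0.32)
Then Y → Y · (1 + 0.32)^3
     ≈ Y · 2.3000

Percentage change = ((1 + 0.32)^3 − 1) × 100% ≈ 130.0%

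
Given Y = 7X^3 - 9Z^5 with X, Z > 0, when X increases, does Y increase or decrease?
Y increases

Taking the partial derivative:
∂Y/∂X = 21X^2

∂Y/∂X = 21X^2 > 0 (assuming positive values)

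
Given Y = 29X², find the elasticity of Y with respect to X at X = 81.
Elasticity = 2

Elasticity = (dY/dX) · (X/Y)

dY/dX = 58·X
At X = 81: dY/dX = 4698, Y = 190269

Elasticity = 4698 · (81 / 190269) = 2

Interpretation: for a small percentage change in X, the percentage change in Y is approximately 2.00 times as large.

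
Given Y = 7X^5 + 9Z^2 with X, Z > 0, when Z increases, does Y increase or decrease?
Y increases

Taking the partial derivative:
∂Y/∂Z = 18Z

∂Y/∂Z = 18Z > 0 (assuming positive values)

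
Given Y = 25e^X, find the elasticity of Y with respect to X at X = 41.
Elasticity = 41

Elasticity = (dY/dX) · (X/Y)

dY/dX = 25·e^X
At X = 41: dY/dX = 25·e^41, Y = 25·e^41

Elasticity = (25·e^41) · (41 / (25·e^41)) = 41

Interpretation: for a small percentage change in X, the percentage change in Y is approximately 41.00 times as large.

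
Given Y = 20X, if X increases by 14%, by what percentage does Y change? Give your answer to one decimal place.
14.0%

For Y = 20X:
If X → X(1 + 0.14)
Then Y → Y · (1 + 0.14)^1
     = Y · 1.1400

Percentage change = ((1 + 0.14)^1 − 1) × 100% = 14.0%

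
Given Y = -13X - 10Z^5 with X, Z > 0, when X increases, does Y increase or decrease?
Y decreases

Taking the partial derivative:
∂Y/∂X = -13

∂Y/∂X = -13 < 0 (assuming positive values)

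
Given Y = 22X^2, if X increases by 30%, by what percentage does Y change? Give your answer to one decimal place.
69.0%

For Y = 22X^2:
If X → X(1 + 0.3)
Then Y → Y · (1 + 0.3)^2
     = Y · 1.6900

Percentage change = ((1 + 0.3)^2 − 1) × 100% = 69.0%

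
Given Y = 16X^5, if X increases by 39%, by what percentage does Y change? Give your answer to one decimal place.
418.9%

For Y = 16X^5:
If X → X(1 + 0.39)
Then Y → Y · (1 + 0.39)^5
     ≈ Y · 5.1889

Percentage change = ((1 + 0.39)^5 − 1) × 100% ≈ 418.9%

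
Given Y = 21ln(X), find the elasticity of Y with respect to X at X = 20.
Elasticity = 1/ln(20) ≈ 0.3338

Elasticity = (dY/dX) · (X/Y)

dY/dX = 21/X
At X = 20: dY/dX = 21/20, Y = 21·ln(20)

Elasticity = (21/20) · (20 / (21·ln(20))) = 1/ln(20) ≈ 0.3338

Interpretation: for a small percentage change in X, the percentage change in Y is approximately 0.33 times as large.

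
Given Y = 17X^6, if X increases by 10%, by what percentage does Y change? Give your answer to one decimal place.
77.2%

For Y = 17X^6:
If X → X(1 + 0.1)
Then Y → Y · (1 + 0.1)^6
     ≈ Y · 1.7716

Percentage change = ((1 + 0.1)^6 − 1) × 100% ≈ 77.2%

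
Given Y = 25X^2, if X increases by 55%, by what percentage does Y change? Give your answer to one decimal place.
140.3%

For Y = 25X^2:
If X → X(1 + 0.55)
Then Y → Y · (1 + 0.55)^2
     = Y · 2.4025

Percentage change = ((1 + 0.55)^2 − 1) × 100% ≈ 140.3%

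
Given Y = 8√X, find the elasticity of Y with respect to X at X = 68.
Elasticity = 1/2

Elasticity = (dY/dX) · (X/Y)

dY/dX = 4/√X
At X = 68: dY/dX = 2·√17/17, Y = 16·√17

Elasticity = (2·√17/17) · (68 / (16·√17)) = 1/2

Interpretation: for a small percentage change in X, the percentage change in Y is approximately 0.50 times as large.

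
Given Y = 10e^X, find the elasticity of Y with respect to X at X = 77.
Elasticity = 77

Elasticity = (dY/dX) · (X/Y)

dY/dX = 10·e^X
At X = 77: dY/dX = 10·e^77, Y = 10·e^77

Elasticity = (10·e^77) · (77 / (10·e^77)) = 77

Interpretation: for a small percentage change in X, the percentage change in Y is approximately 77.00 times as large.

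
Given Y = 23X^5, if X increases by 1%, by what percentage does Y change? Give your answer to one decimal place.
5.1%

For Y = 23X^5:
If X → X(1 + 0.01)
Then Y → Y · (1 + 0.01)^5
     ≈ Y · 1.0510

Percentage change = ((1 + 0.01)^5 − 1) × 100% ≈ 5.1%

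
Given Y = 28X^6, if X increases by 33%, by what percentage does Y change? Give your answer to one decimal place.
453.5%

For Y = 28X^6:
If X → X(1 + 0.33)
Then Y → Y · (1 + 0.33)^6
     ≈ Y · 5.5349

Percentage change = ((1 + 0.33)^6 − 1) × 100% ≈ 453.5%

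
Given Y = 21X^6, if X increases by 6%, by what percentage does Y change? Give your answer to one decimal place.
41.9%

For Y = 21X^6:
If X → X(1 + 0.06)
Then Y → Y · (1 + 0.06)^6
     ≈ Y · 1.4185

Percentage change = ((1 + 0.06)^6 − 1) × 100% ≈ 41.9%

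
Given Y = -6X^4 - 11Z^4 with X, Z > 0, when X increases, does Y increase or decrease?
Y decreases

Taking the partial derivative:
∂Y/∂X = -24X^3

∂Y/∂X = -24X^3 < 0 (assuming positive values)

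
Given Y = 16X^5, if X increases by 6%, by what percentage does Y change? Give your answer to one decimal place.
33.8%

For Y = 16X^5:
If X → X(1 + 0.06)
Then Y → Y · (1 + 0.06)^5
     ≈ Y · 1.3382

Percentage change = ((1 + 0.06)^5 − 1) × 100% ≈ 33.8%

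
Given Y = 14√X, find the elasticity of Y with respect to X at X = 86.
Elasticity = 1/2

Elasticity = (dY/dX) · (X/Y)

dY/dX = 7/√X
At X = 86: dY/dX = 7·√86/86, Y = 14·√86

Elasticity = (7·√86/86) · (86 / (14·√86)) = 1/2

Interpretation: for a small percentage change in X, the percentage change in Y is approximately 0.50 times as large.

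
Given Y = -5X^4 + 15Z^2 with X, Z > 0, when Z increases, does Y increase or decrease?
Y increases

Taking the partial derivative:
∂Y/∂Z = 30Z

∂Y/∂Z = 30Z > 0 (assuming positive values)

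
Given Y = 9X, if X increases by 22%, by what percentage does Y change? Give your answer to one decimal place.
22.0%

For Y = 9X:
If X → X(1 + 0.22)
Then Y → Y · (1 + 0.22)^1
     = Y · 1.2200

Percentage change = ((1 + 0.22)^1 − 1) × 100% = 22.0%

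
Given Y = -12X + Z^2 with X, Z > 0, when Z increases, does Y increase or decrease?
Y increases

Taking the partial derivative:
∂Y/∂Z = 2Z

∂Y/∂Z = 2Z > 0 (assuming positive values)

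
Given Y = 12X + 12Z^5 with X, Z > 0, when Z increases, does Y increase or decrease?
Y increases

Taking the partial derivative:
∂Y/∂Z = 60Z^4

∂Y/∂Z = 60Z^4 > 0 (assuming positive values)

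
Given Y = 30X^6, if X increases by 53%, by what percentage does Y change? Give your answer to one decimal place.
1182.8%

For Y = 30X^6:
If X → X(1 + 0.53)
Then Y → Y · (1 + 0.53)^6
     ≈ Y · 12.8277

Percentage change = ((1 + 0.53)^6 − 1) × 100% ≈ 1182.8%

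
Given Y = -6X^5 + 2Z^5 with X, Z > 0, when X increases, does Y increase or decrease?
Y decreases

Taking the partial derivative:
∂Y/∂X = -30X^4

∂Y/∂X = -30X^4 < 0 (assuming positive values)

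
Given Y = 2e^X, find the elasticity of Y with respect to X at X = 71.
Elasticity = 71

Elasticity = (dY/dX) · (X/Y)

dY/dX = 2·e^X
At X = 71: dY/dX = 2·e^71, Y = 2·e^71

Elasticity = (2·e^71) · (71 / (2·e^71)) = 71

Interpretation: for a small percentage change in X, the percentage change in Y is approximately 71.00 times as large.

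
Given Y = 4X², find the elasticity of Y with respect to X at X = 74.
Elasticity = 2

Elasticity = (dY/dX) · (X/Y)

dY/dX = 8·X
At X = 74: dY/dX = 592, Y = 21904

Elasticity = 592 · (74 / 21904) = 2

Interpretation: for a small percentage change in X, the percentage change in Y is approximately 2.00 times as large.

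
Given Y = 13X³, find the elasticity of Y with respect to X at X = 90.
Elasticity = 3

Elasticity = (dY/dX) · (X/Y)

dY/dX = 39·X²
At X = 90: dY/dX = 315900, Y = 9477000

Elasticity = 315900 · (90 / 9477000) = 3

Interpretation: for a small percentage change in X, the percentage change in Y is approximately 3.00 times as large.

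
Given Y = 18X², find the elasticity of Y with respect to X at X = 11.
Elasticity = 2

Elasticity = (dY/dX) · (X/Y)

dY/dX = 36·X
At X = 11: dY/dX = 396, Y = 2178

Elasticity = 396 · (11 / 2178) = 2

Interpretation: for a small percentage change in X, the percentage change in Y is approximately 2.00 times as large.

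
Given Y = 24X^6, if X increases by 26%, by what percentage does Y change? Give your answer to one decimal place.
300.2%

For Y = 24X^6:
If X → X(1 + 0.26)
Then Y → Y · (1 + 0.26)^6
     ≈ Y · 4.0015

Percentage change = ((1 + 0.26)^6 − 1) × 100% ≈ 300.2%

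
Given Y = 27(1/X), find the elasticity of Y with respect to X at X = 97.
Elasticity = -1

Elasticity = (dY/dX) · (X/Y)

dY/dX = -27/X²
At X = 97: dY/dX = -27/9409, Y = 27/97

Elasticity = (-27/9409) · (97 / (27/97)) = -1

Interpretation: for a small percentage change in X, the percentage change in Y is approximately -1.00 times as large.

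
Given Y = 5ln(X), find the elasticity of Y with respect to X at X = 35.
Elasticity = 1/ln(35) ≈ 0.2813

Elasticity = (dY/dX) · (X/Y)

dY/dX = 5/X
At X = 35: dY/dX = 1/7, Y = 5·ln(35)

Elasticity = (1/7) · (35 / (5·ln(35))) = 1/ln(35) ≈ 0.2813

Interpretation: for a small percentage change in X, the percentage change in Y is approximately 0.28 times as large.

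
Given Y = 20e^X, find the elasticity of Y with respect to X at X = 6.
Elasticity = 6

Elasticity = (dY/dX) · (X/Y)

dY/dX = 20·e^X
At X = 6: dY/dX = 20·e^6, Y = 20·e^6

Elasticity = (20·e^6) · (6 / (20·e^6)) = 6

Interpretation: for a small percentage change in X, the percentage change in Y is approximately 6.00 times as large.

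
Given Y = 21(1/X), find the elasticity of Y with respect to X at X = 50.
Elasticity = -1

Elasticity = (dY/dX) · (X/Y)

dY/dX = -21/X²
At X = 50: dY/dX = -21/2500, Y = 21/50

Elasticity = (-21/2500) · (50 / (21/50)) = -1

Interpretation: for a small percentage change in X, the percentage change in Y is approximately -1.00 times as large.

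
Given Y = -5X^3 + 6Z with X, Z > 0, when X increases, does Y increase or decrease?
Y decreases

Taking the partial derivative:
∂Y/∂X = -15X^2

∂Y/∂X = -15X^2 < 0 (assuming positive values)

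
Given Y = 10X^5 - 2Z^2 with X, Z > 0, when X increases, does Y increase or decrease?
Y increases

Taking the partial derivative:
∂Y/∂X = 50X^4

∂Y/∂X = 50X^4 > 0 (assuming positive values)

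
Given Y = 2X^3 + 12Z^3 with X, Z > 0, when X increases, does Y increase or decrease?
Y increases

Taking the partial derivative:
∂Y/∂X = 6X^2

∂Y/∂X = 6X^2 > 0 (assuming positive values)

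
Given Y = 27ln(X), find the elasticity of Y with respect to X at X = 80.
Elasticity = 1/ln(80) ≈ 0.2282

Elasticity = (dY/dX) · (X/Y)

dY/dX = 27/X
At X = 80: dY/dX = 27/80, Y = 27·ln(80)

Elasticity = (27/80) · (80 / (27·ln(80))) = 1/ln(80) ≈ 0.2282

Interpretation: for a small percentage change in X, the percentage change in Y is approximately 0.23 times as large.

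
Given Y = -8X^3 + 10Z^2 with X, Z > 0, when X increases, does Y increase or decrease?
Y decreases

Taking the partial derivative:
∂Y/∂X = -24X^2

∂Y/∂X = -24X^2 < 0 (assuming positive values)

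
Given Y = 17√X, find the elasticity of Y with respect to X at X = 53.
Elasticity = 1/2

Elasticity = (dY/dX) · (X/Y)

dY/dX = 17/(2·√X)
At X = 53: dY/dX = 17·√53/106, Y = 17·√53

Elasticity = (17·√53/106) · (53 / (17·√53)) = 1/2

Interpretation: for a small percentage change in X, the percentage change in Y is approximately 0.50 times as large.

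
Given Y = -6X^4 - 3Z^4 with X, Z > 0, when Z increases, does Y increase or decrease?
Y decreases

Taking the partial derivative:
∂Y/∂Z = -12Z^3

∂Y/∂Z = -12Z^3 < 0 (assuming positive values)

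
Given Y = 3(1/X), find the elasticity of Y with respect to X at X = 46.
Elasticity = -1

Elasticity = (dY/dX) · (X/Y)

dY/dX = -3/X²
At X = 46: dY/dX = -3/2116, Y = 3/46

Elasticity = (-3/2116) · (46 / (3/46)) = -1

Interpretation: for a small percentage change in X, the percentage change in Y is approximately -1.00 times as large.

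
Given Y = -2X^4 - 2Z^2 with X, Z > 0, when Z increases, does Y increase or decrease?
Y decreases

Taking the partial derivative:
∂Y/∂Z = -4Z

∂Y/∂Z = -4Z < 0 (assuming positive values)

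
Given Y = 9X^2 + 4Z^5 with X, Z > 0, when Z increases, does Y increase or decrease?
Y increases

Taking the partial derivative:
∂Y/∂Z = 20Z^4

∂Y/∂Z = 20Z^4 > 0 (assuming positive values)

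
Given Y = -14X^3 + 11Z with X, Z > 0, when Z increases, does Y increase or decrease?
Y increases

Taking the partial derivative:
∂Y/∂Z = 11

∂Y/∂Z = 11 > 0 (assuming positive values)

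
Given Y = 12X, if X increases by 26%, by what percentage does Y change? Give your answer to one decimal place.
26.0%

For Y = 12X:
If X → X(1 + 0.26)
Then Y → Y · (1 + 0.26)^1
     = Y · 1.2600

Percentage change = ((1 + 0.26)^1 − 1) × 100% = 26.0%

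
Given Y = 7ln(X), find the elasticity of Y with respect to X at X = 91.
Elasticity = 1/ln(91) ≈ 0.2217

Elasticity = (dY/dX) · (X/Y)

dY/dX = 7/X
At X = 91: dY/dX = 1/13, Y = 7·ln(91)

Elasticity = (1/13) · (91 / (7·ln(91))) = 1/ln(91) ≈ 0.2217

Interpretation: for a small percentage change in X, the percentage change in Y is approximately 0.22 times as large.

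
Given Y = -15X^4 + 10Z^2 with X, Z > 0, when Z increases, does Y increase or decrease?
Y increases

Taking the partial derivative:
∂Y/∂Z = 20Z

∂Y/∂Z = 20Z > 0 (assuming positive values)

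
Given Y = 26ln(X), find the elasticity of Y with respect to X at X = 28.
Elasticity = 1/ln(28) ≈ 0.3001

Elasticity = (dY/dX) · (X/Y)

dY/dX = 26/X
At X = 28: dY/dX = 13/14, Y = 26·ln(28)

Elasticity = (13/14) · (28 / (26·ln(28))) = 1/ln(28) ≈ 0.3001

Interpretation: for a small percentage change in X, the percentage change in Y is approximately 0.30 times as large.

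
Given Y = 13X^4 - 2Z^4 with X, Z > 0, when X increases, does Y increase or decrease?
Y increases

Taking the partial derivative:
∂Y/∂X = 52X^3

∂Y/∂X = 52X^3 > 0 (assuming positive values)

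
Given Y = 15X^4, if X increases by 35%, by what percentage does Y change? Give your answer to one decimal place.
232.2%

For Y = 15X^4:
If X → X(1 + 0.35)
Then Y → Y · (1 + 0.35)^4
     ≈ Y · 3.3215

Percentage change = ((1 + 0.35)^4 − 1) × 100% ≈ 232.2%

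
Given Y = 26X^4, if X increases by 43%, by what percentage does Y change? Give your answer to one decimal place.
318.2%

For Y = 26X^4:
If X → X(1 + 0.43)
Then Y → Y · (1 + 0.43)^4
     ≈ Y · 4.1816

Percentage change = ((1 + 0.43)^4 − 1) × 100% ≈ 318.2%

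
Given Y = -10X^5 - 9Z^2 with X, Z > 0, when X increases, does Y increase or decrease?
Y decreases

Taking the partial derivative:
∂Y/∂X = -50X^4

∂Y/∂X = -50X^4 < 0 (assuming positive values)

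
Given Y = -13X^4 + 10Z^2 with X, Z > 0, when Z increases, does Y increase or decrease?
Y increases

Taking the partial derivative:
∂Y/∂Z = 20Z

∂Y/∂Z = 20Z > 0 (assuming positive values)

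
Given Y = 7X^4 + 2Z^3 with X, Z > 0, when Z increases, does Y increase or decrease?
Y increases

Taking the partial derivative:
∂Y/∂Z = 6Z^2

∂Y/∂Z = 6Z^2 > 0 (assuming positive values)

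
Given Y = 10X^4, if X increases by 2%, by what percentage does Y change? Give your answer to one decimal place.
8.2%

For Y = 10X^4:
If X → X(1 + 0.02)
Then Y → Y · (1 + 0.02)^4
     ≈ Y · 1.0824

Percentage change = ((1 + 0.02)^4 − 1) × 100% ≈ 8.2%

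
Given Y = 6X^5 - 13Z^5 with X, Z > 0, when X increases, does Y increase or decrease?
Y increases

Taking the partial derivative:
∂Y/∂X = 30X^4

∂Y/∂X = 30X^4 > 0 (assuming positive values)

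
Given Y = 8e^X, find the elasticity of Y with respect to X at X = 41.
Elasticity = 41

Elasticity = (dY/dX) · (X/Y)

dY/dX = 8·e^X
At X = 41: dY/dX = 8·e^41, Y = 8·e^41

Elasticity = (8·e^41) · (41 / (8·e^41)) = 41

Interpretation: for a small percentage change in X, the percentage change in Y is approximately 41.00 times as large.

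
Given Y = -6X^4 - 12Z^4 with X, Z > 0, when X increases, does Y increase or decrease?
Y decreases

Taking the partial derivative:
∂Y/∂X = -24X^3

∂Y/∂X = -24X^3 < 0 (assuming positive values)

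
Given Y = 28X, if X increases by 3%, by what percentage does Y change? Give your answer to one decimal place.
3.0%

For Y = 28X:
If X → X(1 + 0.03)
Then Y → Y · (1 + 0.03)^1
     = Y · 1.0300

Percentage change = ((1 + 0.03)^1 − 1) × 100% = 3.0%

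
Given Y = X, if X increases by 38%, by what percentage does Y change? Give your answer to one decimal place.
38.0%

For Y = X:
If X → X(1 + 0.38)
Then Y → Y · (1 + 0.38)^1
     = Y · 1.3800

Percentage change = ((1 + 0.38)^1 − 1) × 100% = 38.0%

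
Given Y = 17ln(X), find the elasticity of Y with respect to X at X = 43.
Elasticity = 1/ln(43) ≈ 0.2659

Elasticity = (dY/dX) · (X/Y)

dY/dX = 17/X
At X = 43: dY/dX = 17/43, Y = 17·ln(43)

Elasticity = (17/43) · (43 / (17·ln(43))) = 1/ln(43) ≈ 0.2659

Interpretation: for a small percentage change in X, the percentage change in Y is approximately 0.27 times as large.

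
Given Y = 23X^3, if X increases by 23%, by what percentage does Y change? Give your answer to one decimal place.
86.1%

For Y = 23X^3:
If X → X(1 + 0.23)
Then Y → Y · (1 + 0.23)^3
     ≈ Y · 1.8609

Percentage change = ((1 + 0.23)^3 − 1) × 100% ≈ 86.1%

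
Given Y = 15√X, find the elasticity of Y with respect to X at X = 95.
Elasticity = 1/2

Elasticity = (dY/dX) · (X/Y)

dY/dX = 15/(2·√X)
At X = 95: dY/dX = 3·√95/38, Y = 15·√95

Elasticity = (3·√95/38) · (95 / (15·√95)) = 1/2

Interpretation: for a small percentage change in X, the percentage change in Y is approximately 0.50 times as large.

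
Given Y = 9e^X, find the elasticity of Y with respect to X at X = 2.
Elasticity = 2

Elasticity = (dY/dX) · (X/Y)

dY/dX = 9·e^X
At X = 2: dY/dX = 9·e^2, Y = 9·e^2

Elasticity = (9·e^2) · (2 / (9·e^2)) = 2

Interpretation: for a small percentage change in X, the percentage change in Y is approximately 2.00 times as large.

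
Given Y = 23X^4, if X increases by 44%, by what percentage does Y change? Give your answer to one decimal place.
330.0%

For Y = 23X^4:
If X → X(1 + 0.44)
Then Y → Y · (1 + 0.44)^4
     ≈ Y · 4.2998

Percentage change = ((1 + 0.44)^4 − 1) × 100% ≈ 330.0%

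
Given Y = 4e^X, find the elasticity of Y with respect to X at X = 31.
Elasticity = 31

Elasticity = (dY/dX) · (X/Y)

dY/dX = 4·e^X
At X = 31: dY/dX = 4·e^31, Y = 4·e^31

Elasticity = (4·e^31) · (31 / (4·e^31)) = 31

Interpretation: for a small percentage change in X, the percentage change in Y is approximately 31.00 times as large.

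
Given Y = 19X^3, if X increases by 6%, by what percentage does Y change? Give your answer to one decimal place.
19.1%

For Y = 19X^3:
If X → X(1 + 0.06)
Then Y → Y · (1 + 0.06)^3
     ≈ Y · 1.1910

Percentage change = ((1 + 0.06)^3 − 1) × 100% ≈ 19.1%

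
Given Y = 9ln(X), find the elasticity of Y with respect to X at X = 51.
Elasticity = 1/ln(51) ≈ 0.2543

Elasticity = (dY/dX) · (X/Y)

dY/dX = 9/X
At X = 51: dY/dX = 3/17, Y = 9·ln(51)

Elasticity = (3/17) · (51 / (9·ln(51))) = 1/ln(51) ≈ 0.2543

Interpretation: for a small percentage change in X, the percentage change in Y is approximately 0.25 times as large.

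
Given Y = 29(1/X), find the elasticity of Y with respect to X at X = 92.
Elasticity = -1

Elasticity = (dY/dX) · (X/Y)

dY/dX = -29/X²
At X = 92: dY/dX = -29/8464, Y = 29/92

Elasticity = (-29/8464) · (92 / (29/92)) = -1

Interpretation: for a small percentage change in X, the percentage change in Y is approximately -1.00 times as large.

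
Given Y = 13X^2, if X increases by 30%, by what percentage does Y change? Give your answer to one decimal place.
69.0%

For Y = 13X^2:
If X → X(1 + 0.3)
Then Y → Y · (1 + 0.3)^2
     = Y · 1.6900

Percentage change = ((1 + 0.3)^2 − 1) × 100% = 69.0%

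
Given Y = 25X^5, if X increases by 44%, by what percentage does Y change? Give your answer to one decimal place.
519.2%

For Y = 25X^5:
If X → X(1 + 0.44)
Then Y → Y · (1 + 0.44)^5
     ≈ Y · 6.1917

Percentage change = ((1 + 0.44)^5 − 1) × 100% ≈ 519.2%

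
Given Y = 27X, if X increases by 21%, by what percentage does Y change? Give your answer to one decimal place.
21.0%

For Y = 27X:
If X → X(1 + 0.21)
Then Y → Y · (1 + 0.21)^1
     = Y · 1.2100

Percentage change = ((1 + 0.21)^1 − 1) × 100% = 21.0%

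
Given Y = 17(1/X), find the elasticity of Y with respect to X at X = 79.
Elasticity = -1

Elasticity = (dY/dX) · (X/Y)

dY/dX = -17/X²
At X = 79: dY/dX = -17/6241, Y = 17/79

Elasticity = (-17/6241) · (79 / (17/79)) = -1

Interpretation: for a small percentage change in X, the percentage change in Y is approximately -1.00 times as large.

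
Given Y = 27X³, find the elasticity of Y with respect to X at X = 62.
Elasticity = 3

Elasticity = (dY/dX) · (X/Y)

dY/dX = 81·X²
At X = 62: dY/dX = 311364, Y = 6434856

Elasticity = 311364 · (62 / 6434856) = 3

Interpretation: for a small percentage change in X, the percentage change in Y is approximately 3.00 times as large.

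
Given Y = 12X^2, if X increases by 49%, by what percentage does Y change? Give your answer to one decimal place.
122.0%

For Y = 12X^2:
If X → X(1 + 0.49)
Then Y → Y · (1 + 0.49)^2
     = Y · 2.2201

Percentage change = ((1 + 0.49)^2 − 1) × 100% ≈ 122.0%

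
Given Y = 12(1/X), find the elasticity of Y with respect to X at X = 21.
Elasticity = -1

Elasticity = (dY/dX) · (X/Y)

dY/dX = -12/X²
At X = 21: dY/dX = -4/147, Y = 4/7

Elasticity = (-4/147) · (21 / (4/7)) = -1

Interpretation: for a small percentage change in X, the percentage change in Y is approximately -1.00 times as large.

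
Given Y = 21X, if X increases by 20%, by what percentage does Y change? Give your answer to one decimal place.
20.0%

For Y = 21X:
If X → X(1 + 0.2)
Then Y → Y · (1 + 0.2)^1
     = Y · 1.2000

Percentage change = ((1 + 0.2)^1 − 1) × 100% = 20.0%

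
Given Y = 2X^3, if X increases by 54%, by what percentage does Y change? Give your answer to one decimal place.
265.2%

For Y = 2X^3:
If X → X(1 + 0.54)
Then Y → Y · (1 + 0.54)^3
     ≈ Y · 3.6523

Percentage change = ((1 + 0.54)^3 − 1) × 100% ≈ 265.2%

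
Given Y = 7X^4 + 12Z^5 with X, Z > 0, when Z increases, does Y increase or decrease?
Y increases

Taking the partial derivative:
∂Y/∂Z = 60Z^4

∂Y/∂Z = 60Z^4 > 0 (assuming positive values)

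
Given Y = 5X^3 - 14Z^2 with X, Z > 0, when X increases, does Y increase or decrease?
Y increases

Taking the partial derivative:
∂Y/∂X = 15X^2

∂Y/∂X = 15X^2 > 0 (assuming positive values)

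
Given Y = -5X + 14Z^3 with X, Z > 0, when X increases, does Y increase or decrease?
Y decreases

Taking the partial derivative:
∂Y/∂X = -5

∂Y/∂X = -5 < 0 (assuming positive values)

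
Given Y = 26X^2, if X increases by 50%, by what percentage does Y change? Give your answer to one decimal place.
125.0%

For Y = 26X^2:
If X → X(1 + 0.5)
Then Y → Y · (1 + 0.5)^2
     = Y · 2.2500

Percentage change = ((1 + 0.5)^2 − 1) × 100% = 125.0%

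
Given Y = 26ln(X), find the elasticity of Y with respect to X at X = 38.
Elasticity = 1/ln(38) ≈ 0.2749

Elasticity = (dY/dX) · (X/Y)

dY/dX = 26/X
At X = 38: dY/dX = 13/19, Y = 26·ln(38)

Elasticity = (13/19) · (38 / (26·ln(38))) = 1/ln(38) ≈ 0.2749

Interpretation: for a small percentage change in X, the percentage change in Y is approximately 0.27 times as large.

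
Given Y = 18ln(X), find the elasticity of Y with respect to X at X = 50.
Elasticity = 1/ln(50) ≈ 0.2556

Elasticity = (dY/dX) · (X/Y)

dY/dX = 18/X
At X = 50: dY/dX = 9/25, Y = 18·ln(50)

Elasticity = (9/25) · (50 / (18·ln(50))) = 1/ln(50) ≈ 0.2556

Interpretation: for a small percentage change in X, the percentage change in Y is approximately 0.26 times as large.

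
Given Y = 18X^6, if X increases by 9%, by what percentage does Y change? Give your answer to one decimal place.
67.7%

For Y = 18X^6:
If X → X(1 + 0.09)
Then Y → Y · (1 + 0.09)^6
     ≈ Y · 1.6771

Percentage change = ((1 + 0.09)^6 − 1) × 100% ≈ 67.7%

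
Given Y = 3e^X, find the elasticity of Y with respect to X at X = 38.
Elasticity = 38

Elasticity = (dY/dX) · (X/Y)

dY/dX = 3·e^X
At X = 38: dY/dX = 3·e^38, Y = 3·e^38

Elasticity = (3·e^38) · (38 / (3·e^38)) = 38

Interpretation: for a small percentage change in X, the percentage change in Y is approximately 38.00 times as large.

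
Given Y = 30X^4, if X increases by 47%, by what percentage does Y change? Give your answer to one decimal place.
366.9%

For Y = 30X^4:
If X → X(1 + 0.47)
Then Y → Y · (1 + 0.47)^4
     ≈ Y · 4.6695

Percentage change = ((1 + 0.47)^4 − 1) × 100% ≈ 366.9%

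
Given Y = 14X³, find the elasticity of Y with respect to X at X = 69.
Elasticity = 3

Elasticity = (dY/dX) · (X/Y)

dY/dX = 42·X²
At X = 69: dY/dX = 199962, Y = 4599126

Elasticity = 199962 · (69 / 4599126) = 3

Interpretation: for a small percentage change in X, the percentage change in Y is approximately 3.00 times as large.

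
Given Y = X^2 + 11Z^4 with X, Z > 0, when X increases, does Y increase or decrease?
Y increases

Taking the partial derivative:
∂Y/∂X = 2X

∂Y/∂X = 2X > 0 (assuming positive values)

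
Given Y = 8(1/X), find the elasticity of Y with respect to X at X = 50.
Elasticity = -1

Elasticity = (dY/dX) · (X/Y)

dY/dX = -8/X²
At X = 50: dY/dX = -2/625, Y = 4/25

Elasticity = (-2/625) · (50 / (4/25)) = -1

Interpretation: for a small percentage change in X, the percentage change in Y is approximately -1.00 times as large.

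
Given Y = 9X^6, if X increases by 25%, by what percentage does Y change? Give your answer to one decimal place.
281.5%

For Y = 9X^6:
If X → X(1 + 0.25)
Then Y → Y · (1 + 0.25)^6
     ≈ Y · 3.8147

Percentage change = ((1 + 0.25)^6 − 1) × 100% ≈ 281.5%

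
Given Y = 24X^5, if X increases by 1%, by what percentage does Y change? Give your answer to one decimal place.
5.1%

For Y = 24X^5:
If X → X(1 + 0.01)
Then Y → Y · (1 + 0.01)^5
     ≈ Y · 1.0510

Percentage change = ((1 + 0.01)^5 − 1) × 100% ≈ 5.1%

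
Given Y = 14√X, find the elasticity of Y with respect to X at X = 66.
Elasticity = 1/2

Elasticity = (dY/dX) · (X/Y)

dY/dX = 7/√X
At X = 66: dY/dX = 7·√66/66, Y = 14·√66

Elasticity = (7·√66/66) · (66 / (14·√66)) = 1/2

Interpretation: for a small percentage change in X, the percentage change in Y is approximately 0.50 times as large.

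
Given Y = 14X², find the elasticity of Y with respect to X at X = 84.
Elasticity = 2

Elasticity = (dY/dX) · (X/Y)

dY/dX = 28·X
At X = 84: dY/dX = 2352, Y = 98784

Elasticity = 2352 · (84 / 98784) = 2

Interpretation: for a small percentage change in X, the percentage change in Y is approximately 2.00 times as large.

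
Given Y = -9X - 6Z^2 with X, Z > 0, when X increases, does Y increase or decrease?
Y decreases

Taking the partial derivative:
∂Y/∂X = -9

∂Y/∂X = -9 < 0 (assuming positive values)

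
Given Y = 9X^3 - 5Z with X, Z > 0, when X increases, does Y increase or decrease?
Y increases

Taking the partial derivative:
∂Y/∂X = 27X^2

∂Y/∂X = 27X^2 > 0 (assuming positive values)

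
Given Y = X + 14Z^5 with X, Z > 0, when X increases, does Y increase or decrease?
Y increases

Taking the partial derivative:
∂Y/∂X = 1

∂Y/∂X = 1 > 0 (assuming positive values)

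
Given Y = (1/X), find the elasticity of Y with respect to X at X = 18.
Elasticity = -1

Elasticity = (dY/dX) · (X/Y)

dY/dX = -1/X²
At X = 18: dY/dX = -1/324, Y = 1/18

Elasticity = (-1/324) · (18 / (1/18)) = -1

Interpretation: for a small percentage change in X, the percentage change in Y is approximately -1.00 times as large.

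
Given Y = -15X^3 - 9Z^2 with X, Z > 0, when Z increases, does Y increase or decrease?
Y decreases

Taking the partial derivative:
∂Y/∂Z = -18Z

∂Y/∂Z = -18Z < 0 (assuming positive values)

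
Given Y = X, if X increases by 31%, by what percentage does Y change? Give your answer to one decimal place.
31.0%

For Y = X:
If X → X(1 + 0.31)
Then Y → Y · (1 + 0.31)^1
     = Y · 1.3100

Percentage change = ((1 + 0.31)^1 − 1) × 100% = 31.0%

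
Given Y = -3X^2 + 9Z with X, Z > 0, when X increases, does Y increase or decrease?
Y decreases

Taking the partial derivative:
∂Y/∂X = -6X

∂Y/∂X = -6X < 0 (assuming positive values)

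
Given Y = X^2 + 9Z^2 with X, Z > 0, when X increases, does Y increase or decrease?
Y increases

Taking the partial derivative:
∂Y/∂X = 2X

∂Y/∂X = 2X > 0 (assuming positive values)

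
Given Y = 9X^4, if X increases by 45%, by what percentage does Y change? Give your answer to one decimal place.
342.1%

For Y = 9X^4:
If X → X(1 + 0.45)
Then Y → Y · (1 + 0.45)^4
     ≈ Y · 4.4205

Percentage change = ((1 + 0.45)^4 − 1) × 100% ≈ 342.1%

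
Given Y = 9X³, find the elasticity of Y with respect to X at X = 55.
Elasticity = 3

Elasticity = (dY/dX) · (X/Y)

dY/dX = 27·X²
At X = 55: dY/dX = 81675, Y = 1497375

Elasticity = 81675 · (55 / 1497375) = 3

Interpretation: for a small percentage change in X, the percentage change in Y is approximately 3.00 times as large.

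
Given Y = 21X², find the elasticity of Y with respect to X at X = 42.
Elasticity = 2

Elasticity = (dY/dX) · (X/Y)

dY/dX = 42·X
At X = 42: dY/dX = 1764, Y = 37044

Elasticity = 1764 · (42 / 37044) = 2

Interpretation: for a small percentage change in X, the percentage change in Y is approximately 2.00 times as large.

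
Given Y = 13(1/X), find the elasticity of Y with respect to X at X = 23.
Elasticity = -1

Elasticity = (dY/dX) · (X/Y)

dY/dX = -13/X²
At X = 23: dY/dX = -13/529, Y = 13/23

Elasticity = (-13/529) · (23 / (13/23)) = -1

Interpretation: for a small percentage change in X, the percentage change in Y is approximately -1.00 times as large.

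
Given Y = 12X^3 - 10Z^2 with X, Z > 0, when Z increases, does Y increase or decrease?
Y decreases

Taking the partial derivative:
∂Y/∂Z = -20Z

∂Y/∂Z = -20Z < 0 (assuming positive values)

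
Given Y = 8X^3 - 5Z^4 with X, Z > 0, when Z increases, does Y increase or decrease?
Y decreases

Taking the partial derivative:
∂Y/∂Z = -20Z^3

∂Y/∂Z = -20Z^3 < 0 (assuming positive values)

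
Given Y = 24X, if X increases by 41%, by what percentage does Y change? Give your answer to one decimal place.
41.0%

For Y = 24X:
If X → X(1 + 0.41)
Then Y → Y · (1 + 0.41)^1
     = Y · 1.4100

Percentage change = ((1 + 0.41)^1 − 1) × 100% = 41.0%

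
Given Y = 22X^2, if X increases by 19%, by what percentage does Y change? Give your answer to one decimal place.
41.6%

For Y = 22X^2:
If X → X(1 + 0.19)
Then Y → Y · (1 + 0.19)^2
     = Y · 1.4161

Percentage change = ((1 + 0.19)^2 − 1) × 100% ≈ 41.6%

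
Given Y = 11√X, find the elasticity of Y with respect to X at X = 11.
Elasticity = 1/2

Elasticity = (dY/dX) · (X/Y)

dY/dX = 11/(2·√X)
At X = 11: dY/dX = √11/2, Y = 11·√11

Elasticity = (√11/2) · (11 / (11·√11)) = 1/2

Interpretation: for a small percentage change in X, the percentage change in Y is approximately 0.50 times as large.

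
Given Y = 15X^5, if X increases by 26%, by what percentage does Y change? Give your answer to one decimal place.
217.6%

For Y = 15X^5:
If X → X(1 + 0.26)
Then Y → Y · (1 + 0.26)^5
     ≈ Y · 3.1758

Percentage change = ((1 + 0.26)^5 − 1) × 100% ≈ 217.6%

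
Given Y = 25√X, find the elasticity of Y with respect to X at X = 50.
Elasticity = 1/2

Elasticity = (dY/dX) · (X/Y)

dY/dX = 25/(2·√X)
At X = 50: dY/dX = 5·√2/4, Y = 125·√2

Elasticity = (5·√2/4) · (50 / (125·√2)) = 1/2

Interpretation: for a small percentage change in X, the percentage change in Y is approximately 0.50 times as large.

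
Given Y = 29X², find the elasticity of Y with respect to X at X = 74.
Elasticity = 2

Elasticity = (dY/dX) · (X/Y)

dY/dX = 58·X
At X = 74: dY/dX = 4292, Y = 158804

Elasticity = 4292 · (74 / 158804) = 2

Interpretation: for a small percentage change in X, the percentage change in Y is approximately 2.00 times as large.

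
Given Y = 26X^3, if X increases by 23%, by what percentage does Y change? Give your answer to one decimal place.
86.1%

For Y = 26X^3:
If X → X(1 + 0.23)
Then Y → Y · (1 + 0.23)^3
     ≈ Y · 1.8609

Percentage change = ((1 + 0.23)^3 − 1) × 100% ≈ 86.1%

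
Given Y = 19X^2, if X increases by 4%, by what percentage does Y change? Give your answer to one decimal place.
8.2%

For Y = 19X^2:
If X → X(1 + 0.04)
Then Y → Y · (1 + 0.04)^2
     = Y · 1.0816

Percentage change = ((1 + 0.04)^2 − 1) × 100% ≈ 8.2%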